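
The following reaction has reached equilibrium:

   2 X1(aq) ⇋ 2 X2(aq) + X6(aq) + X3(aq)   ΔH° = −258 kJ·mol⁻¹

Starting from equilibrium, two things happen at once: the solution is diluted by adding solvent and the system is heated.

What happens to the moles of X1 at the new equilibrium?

Dilution lowers every aqueous concentration by the same factor. Δn_aq = 4 − 2 = +2, so the system shifts toward the side with more dissolved moles — to the right.
The forward reaction is exothermic. Raising T favours the endothermic direction — shift to the left.
The two effects oppose each other, so the net shift — and hence the change in X1 — cannot be determined from the given information.

cannot be determined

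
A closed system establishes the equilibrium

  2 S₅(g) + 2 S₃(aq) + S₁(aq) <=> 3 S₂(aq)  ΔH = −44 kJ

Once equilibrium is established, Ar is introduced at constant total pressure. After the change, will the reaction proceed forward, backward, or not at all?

Adding inert gas at constant total pressure expands the volume and lowers every reacting partial pressure. With Δn_gas = 0 − 2 = -2, Q moves away from K toward the side with fewer gas moles, so the system shifts toward the side with more gas moles — to the left.

left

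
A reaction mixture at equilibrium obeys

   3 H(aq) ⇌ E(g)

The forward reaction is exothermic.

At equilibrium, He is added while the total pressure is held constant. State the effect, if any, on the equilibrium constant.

unchanged

The equilibrium constant depends only on temperature. This perturbation may move the position of equilibrium, but since T is unchanged, K itself is unchanged.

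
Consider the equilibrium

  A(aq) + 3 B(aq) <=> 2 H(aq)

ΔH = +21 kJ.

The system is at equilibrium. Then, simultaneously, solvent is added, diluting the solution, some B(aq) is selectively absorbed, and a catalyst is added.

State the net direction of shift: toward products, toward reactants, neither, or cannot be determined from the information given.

left

Dilution lowers every aqueous concentration by the same factor. Δn_aq = 2 − 4 = -2, so the system shifts toward the side with more dissolved moles — to the left.
Removing B (aq), a reactant, drives the reaction to the left.
A catalyst speeds both forward and reverse rates equally; it changes neither Q nor K — no shift from this change.
Only the nonzero effect(s) matter; the net shift is to the left.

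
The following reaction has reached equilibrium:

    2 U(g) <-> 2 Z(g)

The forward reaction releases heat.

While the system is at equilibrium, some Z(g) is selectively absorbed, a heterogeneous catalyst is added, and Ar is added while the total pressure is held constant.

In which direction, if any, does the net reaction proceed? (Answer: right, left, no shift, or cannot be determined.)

Removing Z (g), a product, drives the reaction to the right.
A catalyst speeds both forward and reverse rates equally; it changes neither Q nor K — no shift from this change.
Adding inert gas at constant total pressure expands the volume, scaling every reacting partial pressure by the same factor. Δn_gas = 2 − 2 = 0, so Q is unchanged — no shift.
Only the nonzero effect(s) matter; the net shift is to the right.

right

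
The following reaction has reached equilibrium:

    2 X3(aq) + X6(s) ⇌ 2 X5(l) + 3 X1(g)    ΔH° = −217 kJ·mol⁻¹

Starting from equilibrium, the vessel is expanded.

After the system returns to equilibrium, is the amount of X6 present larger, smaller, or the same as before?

decreases

Gas moles: reactants 0, products 3 (Δn_gas = +3). Expansion shifts the system toward the side with more moles of gas — to the right.
The net shift is to the right. X6 is a reactant, so its amount decreases.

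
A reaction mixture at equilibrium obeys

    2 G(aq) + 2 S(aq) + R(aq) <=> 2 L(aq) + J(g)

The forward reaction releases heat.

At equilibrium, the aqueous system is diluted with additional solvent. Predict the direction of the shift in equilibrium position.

Dilution lowers every aqueous concentration by the same factor. Δn_aq = 2 − 5 = -3, so the system shifts toward the side with more dissolved moles — to the left.

left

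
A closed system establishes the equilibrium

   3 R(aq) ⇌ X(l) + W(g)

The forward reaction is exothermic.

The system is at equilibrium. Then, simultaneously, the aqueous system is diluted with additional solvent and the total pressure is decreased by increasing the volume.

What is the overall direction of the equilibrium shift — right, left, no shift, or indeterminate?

Dilution lowers every aqueous concentration by the same factor. Δn_aq = 0 − 3 = -3, so the system shifts toward the side with more dissolved moles — to the left.
Gas moles: reactants 0, products 1 (Δn_gas = +1). Expansion shifts the system toward the side with more moles of gas — to the right.
The individual effects push in opposite directions; without quantitative information the net direction cannot be determined.

cannot be determined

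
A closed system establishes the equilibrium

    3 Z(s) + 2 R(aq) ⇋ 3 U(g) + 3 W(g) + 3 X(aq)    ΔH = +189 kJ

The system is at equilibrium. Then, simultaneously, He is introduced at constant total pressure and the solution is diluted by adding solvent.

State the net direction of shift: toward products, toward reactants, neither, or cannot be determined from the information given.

Adding inert gas at constant total pressure expands the volume and lowers every reacting partial pressure. With Δn_gas = 6 − 0 = +6, Q moves away from K toward the side with fewer gas moles, so the system shifts toward the side with more gas moles — to the right.
Dilution lowers every aqueous concentration by the same factor. Δn_aq = 3 − 2 = +1, so the system shifts toward the side with more dissolved moles — to the right.
All effects act in the same direction — net shift to the right.

right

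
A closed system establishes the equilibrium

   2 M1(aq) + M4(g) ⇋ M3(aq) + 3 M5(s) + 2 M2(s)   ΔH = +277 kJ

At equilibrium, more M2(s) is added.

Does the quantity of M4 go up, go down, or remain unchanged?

M2 is a pure solid; its activity is 1 regardless of amount, so Q is unaffected — no shift from this change.
No net shift occurs, so the amount of M4 is unchanged.

unchanged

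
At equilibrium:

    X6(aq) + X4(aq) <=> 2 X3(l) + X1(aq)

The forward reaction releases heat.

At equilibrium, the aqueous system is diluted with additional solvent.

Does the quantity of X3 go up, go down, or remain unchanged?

Dilution lowers every aqueous concentration by the same factor. Δn_aq = 1 − 2 = -1, so the system shifts toward the side with more dissolved moles — to the left.
The net shift is to the left. X3 is a product, so its amount decreases.

decreases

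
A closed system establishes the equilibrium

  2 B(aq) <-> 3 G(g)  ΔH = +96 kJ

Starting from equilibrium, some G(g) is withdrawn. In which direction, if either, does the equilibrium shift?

Removing G (g), a product, drives the reaction to the right.

right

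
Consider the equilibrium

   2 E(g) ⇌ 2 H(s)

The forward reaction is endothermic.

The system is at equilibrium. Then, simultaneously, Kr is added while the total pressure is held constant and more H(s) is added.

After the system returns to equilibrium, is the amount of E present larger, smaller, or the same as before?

increases

Adding inert gas at constant total pressure expands the volume and lowers every reacting partial pressure. With Δn_gas = 0 − 2 = -2, Q moves away from K toward the side with fewer gas moles, so the system shifts toward the side with more gas moles — to the left.
H is a pure solid; its activity is 1 regardless of amount, so Q is unaffected — no shift from this change.
The net shift is to the left. E is a reactant, so its amount increases.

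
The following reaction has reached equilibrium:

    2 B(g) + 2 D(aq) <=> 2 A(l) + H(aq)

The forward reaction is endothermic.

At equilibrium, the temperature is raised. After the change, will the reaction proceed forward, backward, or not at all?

right

The forward reaction is endothermic. Raising T favours the endothermic direction — shift to the right.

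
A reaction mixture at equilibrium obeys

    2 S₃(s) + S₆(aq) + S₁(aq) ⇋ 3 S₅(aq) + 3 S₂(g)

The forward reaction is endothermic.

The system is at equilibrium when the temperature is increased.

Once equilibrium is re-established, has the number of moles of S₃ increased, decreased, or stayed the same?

decreases

The forward reaction is endothermic. Raising T favours the endothermic direction — shift to the right.
The net shift is to the right. S₃ is a reactant, so its amount decreases.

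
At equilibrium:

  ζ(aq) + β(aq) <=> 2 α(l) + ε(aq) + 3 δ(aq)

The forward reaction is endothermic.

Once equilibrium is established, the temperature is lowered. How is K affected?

K depends on temperature via the van 't Hoff relation. The forward reaction is endothermic, so lowering T decreases K.

decreases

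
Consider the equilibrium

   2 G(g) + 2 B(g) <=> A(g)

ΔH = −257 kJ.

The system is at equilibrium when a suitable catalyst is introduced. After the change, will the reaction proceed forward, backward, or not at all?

no shift

A catalyst speeds both forward and reverse rates equally; it changes neither Q nor K — no shift from this change.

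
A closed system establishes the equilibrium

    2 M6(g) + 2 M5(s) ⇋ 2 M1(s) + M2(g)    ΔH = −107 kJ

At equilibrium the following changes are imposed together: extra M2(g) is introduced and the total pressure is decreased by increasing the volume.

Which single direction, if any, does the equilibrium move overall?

Adding M2 (g), a product, drives the reaction to the left.
Gas moles: reactants 2, products 1 (Δn_gas = -1). Expansion shifts the system toward the side with more moles of gas — to the left.
All effects act in the same direction — net shift to the left.

left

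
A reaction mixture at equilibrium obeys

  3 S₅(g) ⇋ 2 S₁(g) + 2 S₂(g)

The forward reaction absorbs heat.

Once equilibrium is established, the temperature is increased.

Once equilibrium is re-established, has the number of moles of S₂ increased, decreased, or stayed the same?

increases

The forward reaction is endothermic. Raising T favours the endothermic direction — shift to the right.
The net shift is to the right. S₂ is a product, so its amount increases.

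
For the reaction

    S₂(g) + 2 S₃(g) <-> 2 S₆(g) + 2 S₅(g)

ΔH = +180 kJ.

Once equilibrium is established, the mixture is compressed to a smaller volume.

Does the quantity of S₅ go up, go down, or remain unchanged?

decreases

Gas moles: reactants 3, products 4 (Δn_gas = +1). Compression shifts the system toward the side with fewer moles of gas — to the left.
The net shift is to the left. S₅ is a product, so its amount decreases.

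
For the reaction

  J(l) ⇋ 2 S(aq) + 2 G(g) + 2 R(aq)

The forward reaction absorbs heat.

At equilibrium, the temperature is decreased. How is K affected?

K depends on temperature via the van 't Hoff relation. The forward reaction is endothermic, so lowering T decreases K.

decreases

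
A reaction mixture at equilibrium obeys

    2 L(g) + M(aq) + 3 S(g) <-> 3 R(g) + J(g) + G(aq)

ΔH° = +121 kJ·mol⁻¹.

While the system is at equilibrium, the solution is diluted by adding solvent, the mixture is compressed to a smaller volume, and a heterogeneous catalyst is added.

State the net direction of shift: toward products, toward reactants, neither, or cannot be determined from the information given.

Dilution scales every aqueous concentration by the same factor. Δn_aq = 1 − 1 = 0, so Q is unchanged — no shift.
Gas moles: reactants 5, products 4 (Δn_gas = -1). Compression shifts the system toward the side with fewer moles of gas — to the right.
A catalyst speeds both forward and reverse rates equally; it changes neither Q nor K — no shift from this change.
Only the nonzero effect(s) matter; the net shift is to the right.

right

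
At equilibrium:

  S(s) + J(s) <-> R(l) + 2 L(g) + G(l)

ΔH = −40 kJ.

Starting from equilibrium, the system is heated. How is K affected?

K depends on temperature via the van 't Hoff relation. The forward reaction is exothermic, so raising T decreases K.

decreases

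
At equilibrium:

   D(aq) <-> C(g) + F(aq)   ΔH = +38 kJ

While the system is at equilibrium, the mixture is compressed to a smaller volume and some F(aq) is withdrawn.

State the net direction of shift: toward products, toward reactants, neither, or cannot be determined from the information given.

cannot be determined

Gas moles: reactants 0, products 1 (Δn_gas = +1). Compression shifts the system toward the side with fewer moles of gas — to the left.
Removing F (aq), a product, drives the reaction to the right.
The individual effects push in opposite directions; without quantitative information the net direction cannot be determined.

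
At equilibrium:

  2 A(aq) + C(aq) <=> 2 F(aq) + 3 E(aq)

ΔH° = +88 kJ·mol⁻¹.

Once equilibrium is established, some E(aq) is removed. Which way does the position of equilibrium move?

right

Removing E (aq), a product, drives the reaction to the right.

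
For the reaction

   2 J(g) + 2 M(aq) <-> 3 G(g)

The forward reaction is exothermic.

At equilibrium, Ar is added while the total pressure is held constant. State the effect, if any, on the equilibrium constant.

The equilibrium constant depends only on temperature. This perturbation may move the position of equilibrium, but since T is unchanged, K itself is unchanged.

unchanged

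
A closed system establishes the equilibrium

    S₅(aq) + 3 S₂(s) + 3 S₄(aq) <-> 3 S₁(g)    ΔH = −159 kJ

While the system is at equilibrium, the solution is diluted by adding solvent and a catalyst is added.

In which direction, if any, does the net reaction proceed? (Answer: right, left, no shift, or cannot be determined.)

Dilution lowers every aqueous concentration by the same factor. Δn_aq = 0 − 4 = -4, so the system shifts toward the side with more dissolved moles — to the left.
A catalyst speeds both forward and reverse rates equally; it changes neither Q nor K — no shift from this change.
Only the nonzero effect(s) matter; the net shift is to the left.

left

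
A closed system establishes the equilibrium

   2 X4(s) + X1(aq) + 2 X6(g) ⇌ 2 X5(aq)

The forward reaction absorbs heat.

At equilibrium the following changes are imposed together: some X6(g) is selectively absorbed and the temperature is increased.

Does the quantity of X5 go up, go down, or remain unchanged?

cannot be determined

Removing X6 (g), a reactant, drives the reaction to the left.
The forward reaction is endothermic. Raising T favours the endothermic direction — shift to the right.
The two effects oppose each other, so the net shift — and hence the change in X5 — cannot be determined from the given information.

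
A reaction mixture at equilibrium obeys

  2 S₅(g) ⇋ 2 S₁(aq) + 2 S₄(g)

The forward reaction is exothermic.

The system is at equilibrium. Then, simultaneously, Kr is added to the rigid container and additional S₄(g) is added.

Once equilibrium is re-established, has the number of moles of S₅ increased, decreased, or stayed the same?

increases

At constant volume, adding an inert gas leaves every reacting species' partial pressure unchanged, so Q is unchanged — no shift from this change.
Adding S₄ (g), a product, drives the reaction to the left.
The net shift is to the left. S₅ is a reactant, so its amount increases.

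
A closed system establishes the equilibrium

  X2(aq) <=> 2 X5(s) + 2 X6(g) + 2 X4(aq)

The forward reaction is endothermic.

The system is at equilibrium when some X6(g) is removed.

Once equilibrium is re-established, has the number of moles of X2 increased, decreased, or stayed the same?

Removing X6 (g), a product, drives the reaction to the right.
The net shift is to the right. X2 is a reactant, so its amount decreases.

decreases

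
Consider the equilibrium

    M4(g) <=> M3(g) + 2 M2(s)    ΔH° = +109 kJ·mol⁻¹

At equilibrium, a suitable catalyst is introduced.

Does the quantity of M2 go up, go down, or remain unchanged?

unchanged

A catalyst speeds both forward and reverse rates equally; it changes neither Q nor K — no shift from this change.
No net shift occurs, so the amount of M2 is unchanged.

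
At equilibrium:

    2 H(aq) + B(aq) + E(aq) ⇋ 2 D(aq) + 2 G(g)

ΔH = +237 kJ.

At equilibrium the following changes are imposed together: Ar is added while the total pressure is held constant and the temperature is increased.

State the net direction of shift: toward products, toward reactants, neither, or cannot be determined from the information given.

right

Adding inert gas at constant total pressure expands the volume and lowers every reacting partial pressure. With Δn_gas = 2 − 0 = +2, Q moves away from K toward the side with fewer gas moles, so the system shifts toward the side with more gas moles — to the right.
The forward reaction is endothermic. Raising T favours the endothermic direction — shift to the right.
All effects act in the same direction — net shift to the right.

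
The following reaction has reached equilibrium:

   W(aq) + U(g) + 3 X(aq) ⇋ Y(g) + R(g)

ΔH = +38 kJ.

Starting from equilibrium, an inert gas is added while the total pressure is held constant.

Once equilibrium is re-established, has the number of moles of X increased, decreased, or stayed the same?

decreases

Adding inert gas at constant total pressure expands the volume and lowers every reacting partial pressure. With Δn_gas = 2 − 1 = +1, Q moves away from K toward the side with fewer gas moles, so the system shifts toward the side with more gas moles — to the right.
The net shift is to the right. X is a reactant, so its amount decreases.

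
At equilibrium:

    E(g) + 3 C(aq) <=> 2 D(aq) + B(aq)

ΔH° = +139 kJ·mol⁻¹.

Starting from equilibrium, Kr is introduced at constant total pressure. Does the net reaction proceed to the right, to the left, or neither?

left

Adding inert gas at constant total pressure expands the volume and lowers every reacting partial pressure. With Δn_gas = 0 − 1 = -1, Q moves away from K toward the side with fewer gas moles, so the system shifts toward the side with more gas moles — to the left.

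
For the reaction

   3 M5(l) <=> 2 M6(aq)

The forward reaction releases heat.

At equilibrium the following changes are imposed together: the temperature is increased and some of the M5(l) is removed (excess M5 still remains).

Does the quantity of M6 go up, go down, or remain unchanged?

The forward reaction is exothermic. Raising T favours the endothermic direction — shift to the left.
M5 is a pure liquid; its activity is 1 regardless of amount, so Q is unaffected — no shift from this change.
The net shift is to the left. M6 is a product, so its amount decreases.

decreases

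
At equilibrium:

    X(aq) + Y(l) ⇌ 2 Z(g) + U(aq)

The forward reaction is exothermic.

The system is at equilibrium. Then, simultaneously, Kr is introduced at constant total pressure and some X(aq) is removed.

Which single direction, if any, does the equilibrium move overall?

Adding inert gas at constant total pressure expands the volume and lowers every reacting partial pressure. With Δn_gas = 2 − 0 = +2, Q moves away from K toward the side with fewer gas moles, so the system shifts toward the side with more gas moles — to the right.
Removing X (aq), a reactant, drives the reaction to the left.
The individual effects push in opposite directions; without quantitative information the net direction cannot be determined.

cannot be determined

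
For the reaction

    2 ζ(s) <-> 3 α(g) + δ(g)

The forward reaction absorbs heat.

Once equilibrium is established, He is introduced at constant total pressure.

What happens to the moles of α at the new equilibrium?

Adding inert gas at constant total pressure expands the volume and lowers every reacting partial pressure. With Δn_gas = 4 − 0 = +4, Q moves away from K toward the side with fewer gas moles, so the system shifts toward the side with more gas moles — to the right.
The net shift is to the right. α is a product, so its amount increases.

increases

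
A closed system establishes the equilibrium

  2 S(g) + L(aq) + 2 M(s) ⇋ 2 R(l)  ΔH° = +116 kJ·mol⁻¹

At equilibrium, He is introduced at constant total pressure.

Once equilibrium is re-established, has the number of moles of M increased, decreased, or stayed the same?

increases

Adding inert gas at constant total pressure expands the volume and lowers every reacting partial pressure. With Δn_gas = 0 − 2 = -2, Q moves away from K toward the side with fewer gas moles, so the system shifts toward the side with more gas moles — to the left.
The net shift is to the left. M is a reactant, so its amount increases.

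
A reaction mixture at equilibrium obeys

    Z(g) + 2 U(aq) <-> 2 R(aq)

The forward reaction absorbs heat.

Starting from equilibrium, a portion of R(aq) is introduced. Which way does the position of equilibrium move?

Adding R (aq), a product, drives the reaction to the left.

left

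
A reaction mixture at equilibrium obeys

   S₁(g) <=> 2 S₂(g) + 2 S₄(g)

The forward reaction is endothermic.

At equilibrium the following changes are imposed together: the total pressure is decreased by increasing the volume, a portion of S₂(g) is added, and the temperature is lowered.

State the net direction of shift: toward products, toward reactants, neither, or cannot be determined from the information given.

cannot be determined

Gas moles: reactants 1, products 4 (Δn_gas = +3). Expansion shifts the system toward the side with more moles of gas — to the right.
Adding S₂ (g), a product, drives the reaction to the left.
The forward reaction is endothermic. Lowering T favours the exothermic direction — shift to the left.
The individual effects push in opposite directions; without quantitative information the net direction cannot be determined.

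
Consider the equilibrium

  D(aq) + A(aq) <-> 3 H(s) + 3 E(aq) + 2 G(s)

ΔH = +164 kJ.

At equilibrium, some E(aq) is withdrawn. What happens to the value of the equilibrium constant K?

unchanged

The equilibrium constant depends only on temperature. This perturbation may move the position of equilibrium, but since T is unchanged, K itself is unchanged.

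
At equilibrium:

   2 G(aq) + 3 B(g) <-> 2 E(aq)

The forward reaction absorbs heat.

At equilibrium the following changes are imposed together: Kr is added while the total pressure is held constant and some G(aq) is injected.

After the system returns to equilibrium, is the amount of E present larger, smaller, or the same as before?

Adding inert gas at constant total pressure expands the volume and lowers every reacting partial pressure. With Δn_gas = 0 − 3 = -3, Q moves away from K toward the side with fewer gas moles, so the system shifts toward the side with more gas moles — to the left.
Adding G (aq), a reactant, drives the reaction to the right.
The two effects oppose each other, so the net shift — and hence the change in E — cannot be determined from the given information.

cannot be determined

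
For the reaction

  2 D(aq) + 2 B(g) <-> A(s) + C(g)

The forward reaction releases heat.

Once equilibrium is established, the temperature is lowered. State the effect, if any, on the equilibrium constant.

increases

K depends on temperature via the van 't Hoff relation. The forward reaction is exothermic, so lowering T increases K.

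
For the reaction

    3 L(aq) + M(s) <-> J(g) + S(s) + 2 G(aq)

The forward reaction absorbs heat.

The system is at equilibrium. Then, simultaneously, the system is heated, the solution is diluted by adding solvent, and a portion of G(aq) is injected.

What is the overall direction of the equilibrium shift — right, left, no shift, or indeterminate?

The forward reaction is endothermic. Raising T favours the endothermic direction — shift to the right.
Dilution lowers every aqueous concentration by the same factor. Δn_aq = 2 − 3 = -1, so the system shifts toward the side with more dissolved moles — to the left.
Adding G (aq), a product, drives the reaction to the left.
The individual effects push in opposite directions; without quantitative information the net direction cannot be determined.

cannot be determined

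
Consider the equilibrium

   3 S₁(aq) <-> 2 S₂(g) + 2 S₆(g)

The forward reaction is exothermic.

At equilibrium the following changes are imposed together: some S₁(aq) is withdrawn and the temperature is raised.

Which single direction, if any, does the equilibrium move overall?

left

Removing S₁ (aq), a reactant, drives the reaction to the left.
The forward reaction is exothermic. Raising T favours the endothermic direction — shift to the left.
All effects act in the same direction — net shift to the left.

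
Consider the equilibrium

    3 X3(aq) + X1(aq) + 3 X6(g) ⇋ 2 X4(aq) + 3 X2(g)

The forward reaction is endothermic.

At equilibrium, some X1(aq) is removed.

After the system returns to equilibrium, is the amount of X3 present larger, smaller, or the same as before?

increases

Removing X1 (aq), a reactant, drives the reaction to the left.
The net shift is to the left. X3 is a reactant, so its amount increases.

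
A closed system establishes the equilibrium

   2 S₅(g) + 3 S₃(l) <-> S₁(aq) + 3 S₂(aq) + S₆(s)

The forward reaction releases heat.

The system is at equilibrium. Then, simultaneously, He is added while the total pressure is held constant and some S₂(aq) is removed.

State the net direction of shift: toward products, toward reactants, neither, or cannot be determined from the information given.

cannot be determined

Adding inert gas at constant total pressure expands the volume and lowers every reacting partial pressure. With Δn_gas = 0 − 2 = -2, Q moves away from K toward the side with fewer gas moles, so the system shifts toward the side with more gas moles — to the left.
Removing S₂ (aq), a product, drives the reaction to the right.
The individual effects push in opposite directions; without quantitative information the net direction cannot be determined.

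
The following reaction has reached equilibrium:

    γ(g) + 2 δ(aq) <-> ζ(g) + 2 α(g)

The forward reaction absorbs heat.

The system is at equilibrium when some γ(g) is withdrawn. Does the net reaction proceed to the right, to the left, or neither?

Removing γ (g), a reactant, drives the reaction to the left.

left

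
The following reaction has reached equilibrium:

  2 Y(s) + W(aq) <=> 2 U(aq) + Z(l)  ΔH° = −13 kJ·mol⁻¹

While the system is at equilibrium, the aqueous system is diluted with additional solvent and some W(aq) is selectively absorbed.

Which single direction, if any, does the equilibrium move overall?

Dilution lowers every aqueous concentration by the same factor. Δn_aq = 2 − 1 = +1, so the system shifts toward the side with more dissolved moles — to the right.
Removing W (aq), a reactant, drives the reaction to the left.
The individual effects push in opposite directions; without quantitative information the net direction cannot be determined.

cannot be determined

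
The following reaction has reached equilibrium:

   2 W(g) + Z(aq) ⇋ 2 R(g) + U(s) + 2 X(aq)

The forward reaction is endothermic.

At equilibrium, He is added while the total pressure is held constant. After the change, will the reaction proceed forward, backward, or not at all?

no shift

Adding inert gas at constant total pressure expands the volume, scaling every reacting partial pressure by the same factor. Δn_gas = 2 − 2 = 0, so Q is unchanged — no shift.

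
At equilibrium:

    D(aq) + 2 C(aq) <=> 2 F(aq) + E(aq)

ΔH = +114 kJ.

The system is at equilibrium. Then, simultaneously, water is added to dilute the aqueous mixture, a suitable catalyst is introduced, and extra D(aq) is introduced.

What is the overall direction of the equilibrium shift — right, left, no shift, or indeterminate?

Dilution scales every aqueous concentration by the same factor. Δn_aq = 3 − 3 = 0, so Q is unchanged — no shift.
A catalyst speeds both forward and reverse rates equally; it changes neither Q nor K — no shift from this change.
Adding D (aq), a reactant, drives the reaction to the right.
Only the nonzero effect(s) matter; the net shift is to the right.

right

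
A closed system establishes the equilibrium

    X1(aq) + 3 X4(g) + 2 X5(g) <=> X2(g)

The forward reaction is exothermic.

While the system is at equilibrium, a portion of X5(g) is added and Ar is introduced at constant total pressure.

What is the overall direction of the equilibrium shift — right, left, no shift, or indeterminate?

Adding X5 (g), a reactant, drives the reaction to the right.
Adding inert gas at constant total pressure expands the volume and lowers every reacting partial pressure. With Δn_gas = 1 − 5 = -4, Q moves away from K toward the side with fewer gas moles, so the system shifts toward the side with more gas moles — to the left.
The individual effects push in opposite directions; without quantitative information the net direction cannot be determined.

cannot be determined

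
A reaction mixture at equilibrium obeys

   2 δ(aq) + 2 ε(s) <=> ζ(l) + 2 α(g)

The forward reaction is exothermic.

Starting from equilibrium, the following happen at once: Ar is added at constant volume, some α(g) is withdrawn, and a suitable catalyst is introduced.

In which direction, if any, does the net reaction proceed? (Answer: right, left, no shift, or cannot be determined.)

At constant volume, adding an inert gas leaves every reacting species' partial pressure unchanged, so Q is unchanged — no shift from this change.
Removing α (g), a product, drives the reaction to the right.
A catalyst speeds both forward and reverse rates equally; it changes neither Q nor K — no shift from this change.
Only the nonzero effect(s) matter; the net shift is to the right.

right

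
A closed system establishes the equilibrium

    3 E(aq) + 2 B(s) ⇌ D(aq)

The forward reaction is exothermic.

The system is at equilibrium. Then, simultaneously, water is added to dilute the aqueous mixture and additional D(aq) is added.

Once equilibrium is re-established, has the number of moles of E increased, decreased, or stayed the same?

Dilution lowers every aqueous concentration by the same factor. Δn_aq = 1 − 3 = -2, so the system shifts toward the side with more dissolved moles — to the left.
Adding D (aq), a product, drives the reaction to the left.
The net shift is to the left. E is a reactant, so its amount increases.

increases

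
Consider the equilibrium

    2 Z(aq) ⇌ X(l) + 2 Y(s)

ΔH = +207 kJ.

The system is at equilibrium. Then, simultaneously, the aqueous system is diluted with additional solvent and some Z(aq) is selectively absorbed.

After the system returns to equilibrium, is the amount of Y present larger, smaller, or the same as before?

Dilution lowers every aqueous concentration by the same factor. Δn_aq = 0 − 2 = -2, so the system shifts toward the side with more dissolved moles — to the left.
Removing Z (aq), a reactant, drives the reaction to the left.
The net shift is to the left. Y is a product, so its amount decreases.

decreases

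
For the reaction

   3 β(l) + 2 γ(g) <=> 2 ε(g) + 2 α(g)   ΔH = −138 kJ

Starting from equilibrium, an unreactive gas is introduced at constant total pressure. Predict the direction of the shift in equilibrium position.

Adding inert gas at constant total pressure expands the volume and lowers every reacting partial pressure. With Δn_gas = 4 − 2 = +2, Q moves away from K toward the side with fewer gas moles, so the system shifts toward the side with more gas moles — to the right.

right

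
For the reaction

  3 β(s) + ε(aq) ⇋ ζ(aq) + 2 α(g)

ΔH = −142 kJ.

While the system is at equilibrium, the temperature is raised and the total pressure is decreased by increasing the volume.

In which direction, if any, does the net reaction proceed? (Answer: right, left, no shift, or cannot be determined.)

The forward reaction is exothermic. Raising T favours the endothermic direction — shift to the left.
Gas moles: reactants 0, products 2 (Δn_gas = +2). Expansion shifts the system toward the side with more moles of gas — to the right.
The individual effects push in opposite directions; without quantitative information the net direction cannot be determined.

cannot be determined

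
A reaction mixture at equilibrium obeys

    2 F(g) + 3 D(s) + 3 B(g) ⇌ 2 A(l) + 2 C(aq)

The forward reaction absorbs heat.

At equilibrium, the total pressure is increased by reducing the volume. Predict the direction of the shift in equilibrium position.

Gas moles: reactants 5, products 0 (Δn_gas = -5). Compression shifts the system toward the side with fewer moles of gas — to the right.

right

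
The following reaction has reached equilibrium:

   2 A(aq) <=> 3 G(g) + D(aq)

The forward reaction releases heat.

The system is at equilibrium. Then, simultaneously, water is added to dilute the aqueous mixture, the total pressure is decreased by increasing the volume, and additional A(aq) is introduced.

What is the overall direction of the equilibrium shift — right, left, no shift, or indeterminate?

Dilution lowers every aqueous concentration by the same factor. Δn_aq = 1 − 2 = -1, so the system shifts toward the side with more dissolved moles — to the left.
Gas moles: reactants 0, products 3 (Δn_gas = +3). Expansion shifts the system toward the side with more moles of gas — to the right.
Adding A (aq), a reactant, drives the reaction to the right.
The individual effects push in opposite directions; without quantitative information the net direction cannot be determined.

cannot be determined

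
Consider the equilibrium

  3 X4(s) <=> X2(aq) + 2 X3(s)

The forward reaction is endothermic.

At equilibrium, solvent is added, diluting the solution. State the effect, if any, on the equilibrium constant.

The equilibrium constant depends only on temperature. This perturbation may move the position of equilibrium, but since T is unchanged, K itself is unchanged.

unchanged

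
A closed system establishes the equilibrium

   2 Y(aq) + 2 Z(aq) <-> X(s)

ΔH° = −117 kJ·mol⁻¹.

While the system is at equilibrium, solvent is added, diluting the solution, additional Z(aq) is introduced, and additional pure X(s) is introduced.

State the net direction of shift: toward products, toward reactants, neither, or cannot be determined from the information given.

Dilution lowers every aqueous concentration by the same factor. Δn_aq = 0 − 4 = -4, so the system shifts toward the side with more dissolved moles — to the left.
Adding Z (aq), a reactant, drives the reaction to the right.
X is a pure solid; its activity is 1 regardless of amount, so Q is unaffected — no shift from this change.
The individual effects push in opposite directions; without quantitative information the net direction cannot be determined.

cannot be determined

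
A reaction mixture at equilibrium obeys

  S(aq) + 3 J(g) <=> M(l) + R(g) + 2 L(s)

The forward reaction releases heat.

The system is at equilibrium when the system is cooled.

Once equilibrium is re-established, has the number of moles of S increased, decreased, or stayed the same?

The forward reaction is exothermic. Lowering T favours the exothermic direction — shift to the right.
The net shift is to the right. S is a reactant, so its amount decreases.

decreases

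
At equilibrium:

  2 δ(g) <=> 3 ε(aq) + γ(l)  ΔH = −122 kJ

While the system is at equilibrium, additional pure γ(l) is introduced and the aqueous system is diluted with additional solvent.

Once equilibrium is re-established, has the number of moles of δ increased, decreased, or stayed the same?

γ is a pure liquid; its activity is 1 regardless of amount, so Q is unaffected — no shift from this change.
Dilution lowers every aqueous concentration by the same factor. Δn_aq = 3 − 0 = +3, so the system shifts toward the side with more dissolved moles — to the right.
The net shift is to the right. δ is a reactant, so its amount decreases.

decreases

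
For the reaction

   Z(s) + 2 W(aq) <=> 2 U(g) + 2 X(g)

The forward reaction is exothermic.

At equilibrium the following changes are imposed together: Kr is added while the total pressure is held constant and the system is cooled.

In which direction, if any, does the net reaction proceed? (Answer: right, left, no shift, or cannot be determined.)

Adding inert gas at constant total pressure expands the volume and lowers every reacting partial pressure. With Δn_gas = 4 − 0 = +4, Q moves away from K toward the side with fewer gas moles, so the system shifts toward the side with more gas moles — to the right.
The forward reaction is exothermic. Lowering T favours the exothermic direction — shift to the right.
All effects act in the same direction — net shift to the right.

right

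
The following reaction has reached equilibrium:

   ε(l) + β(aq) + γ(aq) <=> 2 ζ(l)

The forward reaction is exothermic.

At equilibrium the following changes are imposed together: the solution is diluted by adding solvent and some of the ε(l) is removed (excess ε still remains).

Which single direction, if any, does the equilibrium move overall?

left

Dilution lowers every aqueous concentration by the same factor. Δn_aq = 0 − 2 = -2, so the system shifts toward the side with more dissolved moles — to the left.
ε is a pure liquid; its activity is 1 regardless of amount, so Q is unaffected — no shift from this change.
Only the nonzero effect(s) matter; the net shift is to the left.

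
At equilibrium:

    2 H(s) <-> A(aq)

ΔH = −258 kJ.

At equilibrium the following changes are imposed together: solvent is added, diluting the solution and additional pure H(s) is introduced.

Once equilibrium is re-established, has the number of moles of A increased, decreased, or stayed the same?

Dilution lowers every aqueous concentration by the same factor. Δn_aq = 1 − 0 = +1, so the system shifts toward the side with more dissolved moles — to the right.
H is a pure solid; its activity is 1 regardless of amount, so Q is unaffected — no shift from this change.
The net shift is to the right. A is a product, so its amount increases.

increases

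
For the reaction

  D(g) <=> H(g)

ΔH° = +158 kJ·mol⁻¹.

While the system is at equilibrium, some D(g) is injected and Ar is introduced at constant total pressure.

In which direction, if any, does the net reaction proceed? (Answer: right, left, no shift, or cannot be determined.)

Adding D (g), a reactant, drives the reaction to the right.
Adding inert gas at constant total pressure expands the volume, scaling every reacting partial pressure by the same factor. Δn_gas = 1 − 1 = 0, so Q is unchanged — no shift.
Only the nonzero effect(s) matter; the net shift is to the right.

right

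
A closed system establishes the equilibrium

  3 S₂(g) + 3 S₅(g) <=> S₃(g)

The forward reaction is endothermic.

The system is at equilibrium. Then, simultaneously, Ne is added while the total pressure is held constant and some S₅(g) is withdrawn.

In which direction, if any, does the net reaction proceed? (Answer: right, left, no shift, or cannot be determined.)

left

Adding inert gas at constant total pressure expands the volume and lowers every reacting partial pressure. With Δn_gas = 1 − 6 = -5, Q moves away from K toward the side with fewer gas moles, so the system shifts toward the side with more gas moles — to the left.
Removing S₅ (g), a reactant, drives the reaction to the left.
All effects act in the same direction — net shift to the left.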